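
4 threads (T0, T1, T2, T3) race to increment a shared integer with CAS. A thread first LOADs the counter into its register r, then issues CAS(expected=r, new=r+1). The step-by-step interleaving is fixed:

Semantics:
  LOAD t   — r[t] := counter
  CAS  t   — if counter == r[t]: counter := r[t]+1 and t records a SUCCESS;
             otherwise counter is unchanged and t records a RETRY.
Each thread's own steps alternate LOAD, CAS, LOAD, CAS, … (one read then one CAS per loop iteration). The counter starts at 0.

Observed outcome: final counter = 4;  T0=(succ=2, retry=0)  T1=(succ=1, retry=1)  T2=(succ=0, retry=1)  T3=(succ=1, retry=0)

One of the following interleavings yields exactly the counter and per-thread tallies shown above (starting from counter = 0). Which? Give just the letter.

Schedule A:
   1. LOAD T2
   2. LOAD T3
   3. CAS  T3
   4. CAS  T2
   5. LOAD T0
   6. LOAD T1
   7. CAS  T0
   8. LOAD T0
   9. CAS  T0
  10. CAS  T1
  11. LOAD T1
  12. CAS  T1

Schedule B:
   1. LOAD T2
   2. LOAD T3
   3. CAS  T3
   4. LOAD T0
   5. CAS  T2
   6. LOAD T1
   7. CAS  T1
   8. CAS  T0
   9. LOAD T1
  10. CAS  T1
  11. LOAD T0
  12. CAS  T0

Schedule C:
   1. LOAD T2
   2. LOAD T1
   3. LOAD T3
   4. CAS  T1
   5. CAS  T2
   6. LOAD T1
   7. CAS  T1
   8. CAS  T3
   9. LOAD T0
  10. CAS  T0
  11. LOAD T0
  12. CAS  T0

A

Run A:
1. LOAD T2 → mem=0 r[T2]=0 [LOAD]
2. LOAD T3 → mem=0 r[T3]=0 [LOAD]
3. CAS T3 → mem=1 r[T3]=0 [OK]
4. CAS T2 → mem=1 r[T2]=0 [RETRY]
5. LOAD T0 → mem=1 r[T0]=1 [LOAD]
6. LOAD T1 → mem=1 r[T1]=1 [LOAD]
7. CAS T0 → mem=2 r[T0]=1 [OK]
8. LOAD T0 → mem=2 r[T0]=2 [LOAD]
9. CAS T0 → mem=3 r[T0]=2 [OK]
10. CAS T1 → mem=3 r[T1]=1 [RETRY]
11. LOAD T1 → mem=3 r[T1]=3 [LOAD]
12. CAS T1 → mem=4 r[T1]=3 [OK]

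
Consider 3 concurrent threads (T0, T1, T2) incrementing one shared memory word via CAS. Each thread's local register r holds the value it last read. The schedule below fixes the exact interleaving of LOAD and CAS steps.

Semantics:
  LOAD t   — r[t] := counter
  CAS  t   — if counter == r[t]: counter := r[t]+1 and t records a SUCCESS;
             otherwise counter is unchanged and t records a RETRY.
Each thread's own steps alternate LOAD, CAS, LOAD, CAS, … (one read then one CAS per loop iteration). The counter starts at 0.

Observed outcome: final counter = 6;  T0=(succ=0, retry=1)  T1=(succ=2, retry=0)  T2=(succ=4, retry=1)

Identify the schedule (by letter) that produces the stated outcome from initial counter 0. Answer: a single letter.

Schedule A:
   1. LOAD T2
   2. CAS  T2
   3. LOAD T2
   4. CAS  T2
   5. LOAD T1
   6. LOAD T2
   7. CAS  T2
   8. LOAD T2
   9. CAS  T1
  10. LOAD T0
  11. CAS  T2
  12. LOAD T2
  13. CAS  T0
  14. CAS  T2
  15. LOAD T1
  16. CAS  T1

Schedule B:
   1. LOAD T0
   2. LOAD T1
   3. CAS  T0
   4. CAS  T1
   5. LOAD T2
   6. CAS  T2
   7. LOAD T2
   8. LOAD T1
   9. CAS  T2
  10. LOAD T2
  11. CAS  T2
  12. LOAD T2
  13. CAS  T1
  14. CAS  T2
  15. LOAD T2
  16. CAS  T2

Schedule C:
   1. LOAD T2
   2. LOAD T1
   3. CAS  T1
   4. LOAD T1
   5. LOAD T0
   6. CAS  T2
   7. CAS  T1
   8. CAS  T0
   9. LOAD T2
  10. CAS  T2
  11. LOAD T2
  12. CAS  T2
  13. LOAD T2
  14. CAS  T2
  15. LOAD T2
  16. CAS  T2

C

Tracing schedule C:
T2 LOAD — after: cnt=0, r=0 — load
T1 LOAD — after: cnt=0, r=0 — load
T1 CAS — after: cnt=1, r=0 — ok
T1 LOAD — after: cnt=1, r=1 — load
T0 LOAD — after: cnt=1, r=1 — load
T2 CAS — after: cnt=1, r=0 — retry
T1 CAS — after: cnt=2, r=1 — ok
T0 CAS — after: cnt=2, r=1 — retry
T2 LOAD — after: cnt=2, r=2 — load
T2 CAS — after: cnt=3, r=2 — ok
T2 LOAD — after: cnt=3, r=3 — load
T2 CAS — after: cnt=4, r=3 — ok
T2 LOAD — after: cnt=4, r=4 — load
T2 CAS — after: cnt=5, r=4 — ok
T2 LOAD — after: cnt=5, r=5 — load
T2 CAS — after: cnt=6, r=5 — ok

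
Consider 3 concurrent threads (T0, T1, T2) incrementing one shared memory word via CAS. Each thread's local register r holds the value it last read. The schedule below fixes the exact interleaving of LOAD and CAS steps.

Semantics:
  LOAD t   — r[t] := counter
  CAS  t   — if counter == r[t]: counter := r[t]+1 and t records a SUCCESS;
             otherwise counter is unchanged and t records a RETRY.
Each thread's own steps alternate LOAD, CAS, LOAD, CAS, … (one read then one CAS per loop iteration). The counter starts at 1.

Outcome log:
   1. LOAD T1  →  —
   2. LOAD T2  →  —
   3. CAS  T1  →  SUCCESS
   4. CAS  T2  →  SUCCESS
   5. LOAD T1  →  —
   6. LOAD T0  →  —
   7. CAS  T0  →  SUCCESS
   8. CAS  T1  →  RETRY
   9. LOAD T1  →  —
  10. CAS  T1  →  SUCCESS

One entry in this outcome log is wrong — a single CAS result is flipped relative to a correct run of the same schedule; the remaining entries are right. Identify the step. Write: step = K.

step = 4

Correct run:
   1) LOAD T1:  M=1  r_T1=1
   2) LOAD T2:  M=1  r_T2=1
   3) CAS  T1:  M=2  r_T1=1 ✓
   4) CAS  T2:  M=2  r_T2=1 ✗
   5) LOAD T1:  M=2  r_T1=2
   6) LOAD T0:  M=2  r_T0=2
   7) CAS  T0:  M=3  r_T0=2 ✓
   8) CAS  T1:  M=3  r_T1=2 ✗
   9) LOAD T1:  M=3  r_T1=3
  10) CAS  T1:  M=4  r_T1=3 ✓
Mismatch at 4.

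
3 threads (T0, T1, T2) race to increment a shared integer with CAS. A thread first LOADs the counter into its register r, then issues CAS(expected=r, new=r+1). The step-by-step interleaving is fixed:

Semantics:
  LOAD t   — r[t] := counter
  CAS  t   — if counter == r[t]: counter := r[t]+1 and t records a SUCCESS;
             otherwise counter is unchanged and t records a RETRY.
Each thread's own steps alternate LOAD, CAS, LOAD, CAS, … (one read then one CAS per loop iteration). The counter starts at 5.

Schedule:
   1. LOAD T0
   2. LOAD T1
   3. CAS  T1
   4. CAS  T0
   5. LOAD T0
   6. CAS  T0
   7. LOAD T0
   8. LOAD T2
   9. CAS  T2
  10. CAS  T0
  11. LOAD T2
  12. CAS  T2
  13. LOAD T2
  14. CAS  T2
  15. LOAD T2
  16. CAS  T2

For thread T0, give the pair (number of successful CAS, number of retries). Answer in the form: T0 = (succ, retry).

   1) LOAD T0:  M=5  r_T0=5
   2) LOAD T1:  M=5  r_T1=5
   3) CAS  T1:  M=6  r_T1=5 ✓
   4) CAS  T0:  M=6  r_T0=5 ✗
   5) LOAD T0:  M=6  r_T0=6
   6) CAS  T0:  M=7  r_T0=6 ✓
   7) LOAD T0:  M=7  r_T0=7
   8) LOAD T2:  M=7  r_T2=7
   9) CAS  T2:  M=8  r_T2=7 ✓
  10) CAS  T0:  M=8  r_T0=7 ✗
  11) LOAD T2:  M=8  r_T2=8
  12) CAS  T2:  M=9  r_T2=8 ✓
  13) LOAD T2:  M=9  r_T2=9
  14) CAS  T2:  M=10  r_T2=9 ✓
  15) LOAD T2:  M=10  r_T2=10
  16) CAS  T2:  M=11  r_T2=10 ✓

T0 = (1, 2)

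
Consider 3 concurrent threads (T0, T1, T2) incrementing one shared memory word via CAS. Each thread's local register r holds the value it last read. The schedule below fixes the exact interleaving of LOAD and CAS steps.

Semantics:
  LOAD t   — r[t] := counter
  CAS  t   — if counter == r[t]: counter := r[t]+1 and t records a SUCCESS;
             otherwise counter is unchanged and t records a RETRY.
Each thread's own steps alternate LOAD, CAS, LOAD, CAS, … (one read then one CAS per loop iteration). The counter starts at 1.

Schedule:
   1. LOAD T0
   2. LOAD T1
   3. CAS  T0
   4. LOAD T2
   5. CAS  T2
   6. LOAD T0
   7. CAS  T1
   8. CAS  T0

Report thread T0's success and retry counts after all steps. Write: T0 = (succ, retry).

T0 = (2, 0)

step 1: T0 LOAD ⇒ load; ctr=1 reg=1
step 2: T1 LOAD ⇒ load; ctr=1 reg=1
step 3: T0 CAS ⇒ ok; ctr=2 reg=1
step 4: T2 LOAD ⇒ load; ctr=2 reg=2
step 5: T2 CAS ⇒ ok; ctr=3 reg=2
step 6: T0 LOAD ⇒ load; ctr=3 reg=3
step 7: T1 CAS ⇒ retry; ctr=3 reg=1
step 8: T0 CAS ⇒ ok; ctr=4 reg=3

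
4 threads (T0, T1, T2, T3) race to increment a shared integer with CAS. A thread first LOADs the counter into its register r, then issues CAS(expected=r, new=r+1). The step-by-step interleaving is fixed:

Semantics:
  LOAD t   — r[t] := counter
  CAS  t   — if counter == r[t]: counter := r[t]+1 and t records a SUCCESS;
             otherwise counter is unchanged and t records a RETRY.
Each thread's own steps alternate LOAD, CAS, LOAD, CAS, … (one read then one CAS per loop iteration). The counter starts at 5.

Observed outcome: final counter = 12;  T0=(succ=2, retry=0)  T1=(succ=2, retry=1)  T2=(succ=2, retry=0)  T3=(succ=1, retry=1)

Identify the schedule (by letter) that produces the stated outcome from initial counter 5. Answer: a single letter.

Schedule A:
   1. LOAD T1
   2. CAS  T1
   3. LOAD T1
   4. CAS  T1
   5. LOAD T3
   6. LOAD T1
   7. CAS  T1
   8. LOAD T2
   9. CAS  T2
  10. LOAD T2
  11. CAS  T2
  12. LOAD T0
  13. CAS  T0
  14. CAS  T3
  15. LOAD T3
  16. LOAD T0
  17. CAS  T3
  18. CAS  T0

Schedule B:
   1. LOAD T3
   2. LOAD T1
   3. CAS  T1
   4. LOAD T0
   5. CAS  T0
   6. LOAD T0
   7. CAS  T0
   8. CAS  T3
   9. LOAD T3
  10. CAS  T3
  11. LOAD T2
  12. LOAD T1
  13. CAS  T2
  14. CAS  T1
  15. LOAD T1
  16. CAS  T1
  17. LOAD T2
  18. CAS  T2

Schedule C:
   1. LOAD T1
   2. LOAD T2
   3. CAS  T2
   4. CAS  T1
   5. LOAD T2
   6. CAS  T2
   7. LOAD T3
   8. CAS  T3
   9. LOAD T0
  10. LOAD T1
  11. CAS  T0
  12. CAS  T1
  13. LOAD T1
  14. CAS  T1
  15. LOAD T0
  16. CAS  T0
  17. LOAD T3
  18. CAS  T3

B

Tracing schedule B:
1. LOAD T3 → mem=5 r[T3]=5 [LOAD]
2. LOAD T1 → mem=5 r[T1]=5 [LOAD]
3. CAS T1 → mem=6 r[T1]=5 [OK]
4. LOAD T0 → mem=6 r[T0]=6 [LOAD]
5. CAS T0 → mem=7 r[T0]=6 [OK]
6. LOAD T0 → mem=7 r[T0]=7 [LOAD]
7. CAS T0 → mem=8 r[T0]=7 [OK]
8. CAS T3 → mem=8 r[T3]=5 [RETRY]
9. LOAD T3 → mem=8 r[T3]=8 [LOAD]
10. CAS T3 → mem=9 r[T3]=8 [OK]
11. LOAD T2 → mem=9 r[T2]=9 [LOAD]
12. LOAD T1 → mem=9 r[T1]=9 [LOAD]
13. CAS T2 → mem=10 r[T2]=9 [OK]
14. CAS T1 → mem=10 r[T1]=9 [RETRY]
15. LOAD T1 → mem=10 r[T1]=10 [LOAD]
16. CAS T1 → mem=11 r[T1]=10 [OK]
17. LOAD T2 → mem=11 r[T2]=11 [LOAD]
18. CAS T2 → mem=12 r[T2]=11 [OK]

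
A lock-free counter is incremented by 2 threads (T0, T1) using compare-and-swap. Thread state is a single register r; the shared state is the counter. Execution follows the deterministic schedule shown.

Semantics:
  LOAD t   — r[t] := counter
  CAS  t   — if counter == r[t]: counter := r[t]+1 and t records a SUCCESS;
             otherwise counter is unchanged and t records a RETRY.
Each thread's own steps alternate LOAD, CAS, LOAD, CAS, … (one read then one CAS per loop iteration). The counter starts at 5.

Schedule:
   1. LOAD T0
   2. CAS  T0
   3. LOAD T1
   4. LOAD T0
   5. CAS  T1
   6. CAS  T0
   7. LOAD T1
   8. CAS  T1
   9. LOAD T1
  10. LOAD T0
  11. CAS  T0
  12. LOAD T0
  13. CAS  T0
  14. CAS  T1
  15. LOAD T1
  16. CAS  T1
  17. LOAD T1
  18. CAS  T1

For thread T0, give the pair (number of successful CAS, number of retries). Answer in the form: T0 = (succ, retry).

T0 = (3, 1)

[1] T0.load  rd  (counter 5, T0.r 5)
[2] T0.cas  hit  (counter 6, T0.r 5)
[3] T1.load  rd  (counter 6, T1.r 6)
[4] T0.load  rd  (counter 6, T0.r 6)
[5] T1.cas  hit  (counter 7, T1.r 6)
[6] T0.cas  miss  (counter 7, T0.r 6)
[7] T1.load  rd  (counter 7, T1.r 7)
[8] T1.cas  hit  (counter 8, T1.r 7)
[9] T1.load  rd  (counter 8, T1.r 8)
[10] T0.load  rd  (counter 8, T0.r 8)
[11] T0.cas  hit  (counter 9, T0.r 8)
[12] T0.load  rd  (counter 9, T0.r 9)
[13] T0.cas  hit  (counter 10, T0.r 9)
[14] T1.cas  miss  (counter 10, T1.r 8)
[15] T1.load  rd  (counter 10, T1.r 10)
[16] T1.cas  hit  (counter 11, T1.r 10)
[17] T1.load  rd  (counter 11, T1.r 11)
[18] T1.cas  hit  (counter 12, T1.r 11)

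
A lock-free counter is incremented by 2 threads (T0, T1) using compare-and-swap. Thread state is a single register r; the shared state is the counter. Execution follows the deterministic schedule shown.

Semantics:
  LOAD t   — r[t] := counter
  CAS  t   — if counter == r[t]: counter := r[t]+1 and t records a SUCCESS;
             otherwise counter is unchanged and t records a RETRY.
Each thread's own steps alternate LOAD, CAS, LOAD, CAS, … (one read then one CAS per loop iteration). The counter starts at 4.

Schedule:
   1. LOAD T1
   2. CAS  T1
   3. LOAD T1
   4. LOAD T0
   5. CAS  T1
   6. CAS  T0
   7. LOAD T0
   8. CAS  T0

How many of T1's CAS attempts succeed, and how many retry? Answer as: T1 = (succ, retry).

T1 LOAD — after: cnt=4, r=4 — load
T1 CAS — after: cnt=5, r=4 — ok
T1 LOAD — after: cnt=5, r=5 — load
T0 LOAD — after: cnt=5, r=5 — load
T1 CAS — after: cnt=6, r=5 — ok
T0 CAS — after: cnt=6, r=5 — retry
T0 LOAD — after: cnt=6, r=6 — load
T0 CAS — after: cnt=7, r=6 — ok

T1 = (2, 0)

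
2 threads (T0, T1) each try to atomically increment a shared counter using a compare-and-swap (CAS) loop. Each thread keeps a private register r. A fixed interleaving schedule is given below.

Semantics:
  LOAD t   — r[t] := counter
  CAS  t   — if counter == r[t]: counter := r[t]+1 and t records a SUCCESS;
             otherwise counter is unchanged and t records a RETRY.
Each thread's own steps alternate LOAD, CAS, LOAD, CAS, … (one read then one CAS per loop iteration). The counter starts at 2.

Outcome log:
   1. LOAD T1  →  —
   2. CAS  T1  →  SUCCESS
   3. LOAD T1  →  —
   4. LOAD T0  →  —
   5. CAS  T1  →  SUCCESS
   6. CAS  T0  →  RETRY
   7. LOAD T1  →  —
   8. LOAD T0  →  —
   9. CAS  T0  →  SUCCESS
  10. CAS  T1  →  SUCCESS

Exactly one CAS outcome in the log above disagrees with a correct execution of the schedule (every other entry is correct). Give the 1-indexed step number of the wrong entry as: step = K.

Correct run:
step 1: T1 LOAD ⇒ load; ctr=2 reg=2
step 2: T1 CAS ⇒ ok; ctr=3 reg=2
step 3: T1 LOAD ⇒ load; ctr=3 reg=3
step 4: T0 LOAD ⇒ load; ctr=3 reg=3
step 5: T1 CAS ⇒ ok; ctr=4 reg=3
step 6: T0 CAS ⇒ retry; ctr=4 reg=3
step 7: T1 LOAD ⇒ load; ctr=4 reg=4
step 8: T0 LOAD ⇒ load; ctr=4 reg=4
step 9: T0 CAS ⇒ ok; ctr=5 reg=4
step 10: T1 CAS ⇒ retry; ctr=5 reg=4
Flip is step 10.

step = 10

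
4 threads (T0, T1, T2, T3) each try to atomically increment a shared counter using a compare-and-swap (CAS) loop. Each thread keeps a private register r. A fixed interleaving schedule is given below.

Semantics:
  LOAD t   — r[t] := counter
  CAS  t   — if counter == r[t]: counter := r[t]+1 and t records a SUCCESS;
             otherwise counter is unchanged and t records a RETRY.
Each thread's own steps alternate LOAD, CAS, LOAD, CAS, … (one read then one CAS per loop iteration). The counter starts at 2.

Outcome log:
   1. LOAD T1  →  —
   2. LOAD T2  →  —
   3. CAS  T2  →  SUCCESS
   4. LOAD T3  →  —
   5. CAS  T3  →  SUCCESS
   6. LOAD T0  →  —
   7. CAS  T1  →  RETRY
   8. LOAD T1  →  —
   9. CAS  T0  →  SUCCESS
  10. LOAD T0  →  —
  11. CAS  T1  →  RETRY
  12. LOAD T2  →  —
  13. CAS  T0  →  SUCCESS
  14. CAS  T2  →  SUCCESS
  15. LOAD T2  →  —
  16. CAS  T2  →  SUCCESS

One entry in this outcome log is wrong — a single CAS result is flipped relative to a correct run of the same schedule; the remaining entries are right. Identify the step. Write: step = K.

step = 14

Correct run:
   1) LOAD T1:  M=2  r_T1=2
   2) LOAD T2:  M=2  r_T2=2
   3) CAS  T2:  M=3  r_T2=2 ✓
   4) LOAD T3:  M=3  r_T3=3
   5) CAS  T3:  M=4  r_T3=3 ✓
   6) LOAD T0:  M=4  r_T0=4
   7) CAS  T1:  M=4  r_T1=2 ✗
   8) LOAD T1:  M=4  r_T1=4
   9) CAS  T0:  M=5  r_T0=4 ✓
  10) LOAD T0:  M=5  r_T0=5
  11) CAS  T1:  M=5  r_T1=4 ✗
  12) LOAD T2:  M=5  r_T2=5
  13) CAS  T0:  M=6  r_T0=5 ✓
  14) CAS  T2:  M=6  r_T2=5 ✗
  15) LOAD T2:  M=6  r_T2=6
  16) CAS  T2:  M=7  r_T2=6 ✓
Flip is step 14.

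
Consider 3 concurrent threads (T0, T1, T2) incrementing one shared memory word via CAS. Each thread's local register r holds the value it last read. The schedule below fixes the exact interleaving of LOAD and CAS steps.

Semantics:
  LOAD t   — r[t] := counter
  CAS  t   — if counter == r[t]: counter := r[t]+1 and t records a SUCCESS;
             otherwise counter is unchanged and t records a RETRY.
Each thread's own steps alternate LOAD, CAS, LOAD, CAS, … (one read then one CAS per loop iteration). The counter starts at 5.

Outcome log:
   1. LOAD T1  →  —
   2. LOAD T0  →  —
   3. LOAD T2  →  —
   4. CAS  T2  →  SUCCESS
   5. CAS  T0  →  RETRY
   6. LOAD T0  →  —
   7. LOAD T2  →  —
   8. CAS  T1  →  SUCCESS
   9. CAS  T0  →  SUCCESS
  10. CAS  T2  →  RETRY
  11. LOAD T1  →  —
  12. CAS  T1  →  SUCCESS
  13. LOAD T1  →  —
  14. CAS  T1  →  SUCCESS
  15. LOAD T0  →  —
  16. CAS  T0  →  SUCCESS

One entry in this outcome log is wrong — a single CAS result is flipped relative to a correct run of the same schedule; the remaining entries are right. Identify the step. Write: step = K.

Correct run:
T1 LOAD — after: cnt=5, r=5 — load
T0 LOAD — after: cnt=5, r=5 — load
T2 LOAD — after: cnt=5, r=5 — load
T2 CAS — after: cnt=6, r=5 — ok
T0 CAS — after: cnt=6, r=5 — retry
T0 LOAD — after: cnt=6, r=6 — load
T2 LOAD — after: cnt=6, r=6 — load
T1 CAS — after: cnt=6, r=5 — retry
T0 CAS — after: cnt=7, r=6 — ok
T2 CAS — after: cnt=7, r=6 — retry
T1 LOAD — after: cnt=7, r=7 — load
T1 CAS — after: cnt=8, r=7 — ok
T1 LOAD — after: cnt=8, r=8 — load
T1 CAS — after: cnt=9, r=8 — ok
T0 LOAD — after: cnt=9, r=9 — load
T0 CAS — after: cnt=10, r=9 — ok
Flip is step 8.

step = 8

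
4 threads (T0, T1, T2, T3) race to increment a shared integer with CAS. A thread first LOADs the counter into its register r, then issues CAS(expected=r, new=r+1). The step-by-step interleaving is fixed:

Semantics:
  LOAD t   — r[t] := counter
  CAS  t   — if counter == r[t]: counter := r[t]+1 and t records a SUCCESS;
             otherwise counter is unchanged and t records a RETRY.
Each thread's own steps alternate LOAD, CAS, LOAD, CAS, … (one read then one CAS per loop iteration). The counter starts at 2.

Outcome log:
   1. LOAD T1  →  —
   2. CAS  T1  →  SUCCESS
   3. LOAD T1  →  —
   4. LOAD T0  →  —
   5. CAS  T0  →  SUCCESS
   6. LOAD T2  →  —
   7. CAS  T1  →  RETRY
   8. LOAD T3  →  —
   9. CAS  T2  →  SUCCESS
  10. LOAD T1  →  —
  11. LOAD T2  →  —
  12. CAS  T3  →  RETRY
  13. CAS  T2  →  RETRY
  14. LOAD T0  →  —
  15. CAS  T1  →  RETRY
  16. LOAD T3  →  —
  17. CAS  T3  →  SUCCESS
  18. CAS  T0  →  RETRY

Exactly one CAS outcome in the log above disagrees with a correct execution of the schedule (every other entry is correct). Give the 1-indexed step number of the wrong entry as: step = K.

Reference trace:
T1 LOAD — after: cnt=2, r=2 — load
T1 CAS — after: cnt=3, r=2 — ok
T1 LOAD — after: cnt=3, r=3 — load
T0 LOAD — after: cnt=3, r=3 — load
T0 CAS — after: cnt=4, r=3 — ok
T2 LOAD — after: cnt=4, r=4 — load
T1 CAS — after: cnt=4, r=3 — retry
T3 LOAD — after: cnt=4, r=4 — load
T2 CAS — after: cnt=5, r=4 — ok
T1 LOAD — after: cnt=5, r=5 — load
T2 LOAD — after: cnt=5, r=5 — load
T3 CAS — after: cnt=5, r=4 — retry
T2 CAS — after: cnt=6, r=5 — ok
T0 LOAD — after: cnt=6, r=6 — load
T1 CAS — after: cnt=6, r=5 — retry
T3 LOAD — after: cnt=6, r=6 — load
T3 CAS — after: cnt=7, r=6 — ok
T0 CAS — after: cnt=7, r=6 — retry
Log disagrees first at step 13.

step = 13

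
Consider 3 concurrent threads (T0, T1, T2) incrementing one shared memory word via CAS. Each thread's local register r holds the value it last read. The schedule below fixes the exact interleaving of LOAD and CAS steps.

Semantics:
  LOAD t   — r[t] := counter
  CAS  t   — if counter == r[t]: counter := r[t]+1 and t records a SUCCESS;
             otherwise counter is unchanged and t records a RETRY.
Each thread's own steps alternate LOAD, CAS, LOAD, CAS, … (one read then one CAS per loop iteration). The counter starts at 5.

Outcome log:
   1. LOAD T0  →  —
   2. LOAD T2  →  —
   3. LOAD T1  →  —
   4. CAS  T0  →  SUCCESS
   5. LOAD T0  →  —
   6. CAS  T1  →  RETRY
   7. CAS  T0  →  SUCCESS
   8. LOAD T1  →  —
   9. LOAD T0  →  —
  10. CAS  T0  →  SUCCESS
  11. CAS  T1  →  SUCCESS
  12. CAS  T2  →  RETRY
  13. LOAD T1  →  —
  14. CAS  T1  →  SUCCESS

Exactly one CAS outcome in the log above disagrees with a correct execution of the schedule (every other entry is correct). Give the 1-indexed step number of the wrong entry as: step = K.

Correct run:
   1) LOAD T0:  M=5  r_T0=5
   2) LOAD T2:  M=5  r_T2=5
   3) LOAD T1:  M=5  r_T1=5
   4) CAS  T0:  M=6  r_T0=5 ✓
   5) LOAD T0:  M=6  r_T0=6
   6) CAS  T1:  M=6  r_T1=5 ✗
   7) CAS  T0:  M=7  r_T0=6 ✓
   8) LOAD T1:  M=7  r_T1=7
   9) LOAD T0:  M=7  r_T0=7
  10) CAS  T0:  M=8  r_T0=7 ✓
  11) CAS  T1:  M=8  r_T1=7 ✗
  12) CAS  T2:  M=8  r_T2=5 ✗
  13) LOAD T1:  M=8  r_T1=8
  14) CAS  T1:  M=9  r_T1=8 ✓
Flip is step 11.

step = 11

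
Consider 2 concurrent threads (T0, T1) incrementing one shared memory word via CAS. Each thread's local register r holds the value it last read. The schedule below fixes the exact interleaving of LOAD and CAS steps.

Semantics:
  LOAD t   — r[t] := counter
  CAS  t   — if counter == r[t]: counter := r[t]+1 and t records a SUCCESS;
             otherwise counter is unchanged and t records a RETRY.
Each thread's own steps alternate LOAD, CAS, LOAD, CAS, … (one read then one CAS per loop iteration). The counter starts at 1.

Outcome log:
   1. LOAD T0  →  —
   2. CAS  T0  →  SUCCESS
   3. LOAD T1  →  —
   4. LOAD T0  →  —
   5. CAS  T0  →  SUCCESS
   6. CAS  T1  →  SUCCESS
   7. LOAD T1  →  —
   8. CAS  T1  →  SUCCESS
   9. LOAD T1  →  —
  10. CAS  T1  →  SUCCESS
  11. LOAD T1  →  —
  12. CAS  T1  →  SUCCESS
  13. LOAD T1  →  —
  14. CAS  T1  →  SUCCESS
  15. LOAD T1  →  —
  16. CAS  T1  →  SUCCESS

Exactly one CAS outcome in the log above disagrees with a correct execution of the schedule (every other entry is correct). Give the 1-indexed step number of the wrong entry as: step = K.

step = 6

Re-executing:
[1] T0.load  rd  (counter 1, T0.r 1)
[2] T0.cas  hit  (counter 2, T0.r 1)
[3] T1.load  rd  (counter 2, T1.r 2)
[4] T0.load  rd  (counter 2, T0.r 2)
[5] T0.cas  hit  (counter 3, T0.r 2)
[6] T1.cas  miss  (counter 3, T1.r 2)
[7] T1.load  rd  (counter 3, T1.r 3)
[8] T1.cas  hit  (counter 4, T1.r 3)
[9] T1.load  rd  (counter 4, T1.r 4)
[10] T1.cas  hit  (counter 5, T1.r 4)
[11] T1.load  rd  (counter 5, T1.r 5)
[12] T1.cas  hit  (counter 6, T1.r 5)
[13] T1.load  rd  (counter 6, T1.r 6)
[14] T1.cas  hit  (counter 7, T1.r 6)
[15] T1.load  rd  (counter 7, T1.r 7)
[16] T1.cas  hit  (counter 8, T1.r 7)
Log disagrees first at step 6.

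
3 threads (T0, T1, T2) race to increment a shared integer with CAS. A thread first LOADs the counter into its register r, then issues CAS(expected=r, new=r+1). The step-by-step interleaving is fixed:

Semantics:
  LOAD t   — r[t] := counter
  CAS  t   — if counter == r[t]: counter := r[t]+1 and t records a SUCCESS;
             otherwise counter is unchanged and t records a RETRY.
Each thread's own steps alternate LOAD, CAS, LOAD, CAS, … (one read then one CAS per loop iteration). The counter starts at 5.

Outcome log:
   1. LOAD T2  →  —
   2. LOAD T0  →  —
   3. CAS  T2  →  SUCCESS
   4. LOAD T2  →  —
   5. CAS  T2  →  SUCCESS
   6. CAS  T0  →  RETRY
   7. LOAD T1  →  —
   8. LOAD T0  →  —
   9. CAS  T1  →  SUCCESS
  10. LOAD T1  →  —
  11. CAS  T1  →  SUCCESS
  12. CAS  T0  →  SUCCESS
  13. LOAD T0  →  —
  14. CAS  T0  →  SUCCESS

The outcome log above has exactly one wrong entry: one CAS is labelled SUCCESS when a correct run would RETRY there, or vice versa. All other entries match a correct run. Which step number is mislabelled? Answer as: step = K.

step = 12

Correct run:
1. LOAD T2 → mem=5 r[T2]=5 [LOAD]
2. LOAD T0 → mem=5 r[T0]=5 [LOAD]
3. CAS T2 → mem=6 r[T2]=5 [OK]
4. LOAD T2 → mem=6 r[T2]=6 [LOAD]
5. CAS T2 → mem=7 r[T2]=6 [OK]
6. CAS T0 → mem=7 r[T0]=5 [RETRY]
7. LOAD T1 → mem=7 r[T1]=7 [LOAD]
8. LOAD T0 → mem=7 r[T0]=7 [LOAD]
9. CAS T1 → mem=8 r[T1]=7 [OK]
10. LOAD T1 → mem=8 r[T1]=8 [LOAD]
11. CAS T1 → mem=9 r[T1]=8 [OK]
12. CAS T0 → mem=9 r[T0]=7 [RETRY]
13. LOAD T0 → mem=9 r[T0]=9 [LOAD]
14. CAS T0 → mem=10 r[T0]=9 [OK]
Mismatch at 12.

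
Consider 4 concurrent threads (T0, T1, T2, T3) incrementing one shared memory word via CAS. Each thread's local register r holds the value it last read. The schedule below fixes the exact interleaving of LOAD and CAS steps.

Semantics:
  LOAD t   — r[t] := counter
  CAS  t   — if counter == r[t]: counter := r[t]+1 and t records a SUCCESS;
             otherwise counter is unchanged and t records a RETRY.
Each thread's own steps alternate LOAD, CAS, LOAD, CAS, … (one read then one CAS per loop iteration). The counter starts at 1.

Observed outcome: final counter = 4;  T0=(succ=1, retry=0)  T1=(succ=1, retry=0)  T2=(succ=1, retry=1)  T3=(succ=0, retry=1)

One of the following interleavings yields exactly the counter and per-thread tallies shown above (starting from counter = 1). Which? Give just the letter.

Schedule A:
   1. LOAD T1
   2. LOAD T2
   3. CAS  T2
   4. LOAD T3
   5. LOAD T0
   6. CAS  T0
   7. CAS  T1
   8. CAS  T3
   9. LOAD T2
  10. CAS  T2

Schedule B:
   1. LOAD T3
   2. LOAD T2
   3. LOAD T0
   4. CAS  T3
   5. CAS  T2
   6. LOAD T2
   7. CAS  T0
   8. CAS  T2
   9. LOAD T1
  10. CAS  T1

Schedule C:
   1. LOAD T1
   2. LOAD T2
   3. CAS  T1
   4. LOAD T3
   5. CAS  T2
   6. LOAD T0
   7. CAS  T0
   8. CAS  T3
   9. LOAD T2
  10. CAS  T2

C

Simulating candidate C:
[1] T1.load  rd  (counter 1, T1.r 1)
[2] T2.load  rd  (counter 1, T2.r 1)
[3] T1.cas  hit  (counter 2, T1.r 1)
[4] T3.load  rd  (counter 2, T3.r 2)
[5] T2.cas  miss  (counter 2, T2.r 1)
[6] T0.load  rd  (counter 2, T0.r 2)
[7] T0.cas  hit  (counter 3, T0.r 2)
[8] T3.cas  miss  (counter 3, T3.r 2)
[9] T2.load  rd  (counter 3, T2.r 3)
[10] T2.cas  hit  (counter 4, T2.r 3)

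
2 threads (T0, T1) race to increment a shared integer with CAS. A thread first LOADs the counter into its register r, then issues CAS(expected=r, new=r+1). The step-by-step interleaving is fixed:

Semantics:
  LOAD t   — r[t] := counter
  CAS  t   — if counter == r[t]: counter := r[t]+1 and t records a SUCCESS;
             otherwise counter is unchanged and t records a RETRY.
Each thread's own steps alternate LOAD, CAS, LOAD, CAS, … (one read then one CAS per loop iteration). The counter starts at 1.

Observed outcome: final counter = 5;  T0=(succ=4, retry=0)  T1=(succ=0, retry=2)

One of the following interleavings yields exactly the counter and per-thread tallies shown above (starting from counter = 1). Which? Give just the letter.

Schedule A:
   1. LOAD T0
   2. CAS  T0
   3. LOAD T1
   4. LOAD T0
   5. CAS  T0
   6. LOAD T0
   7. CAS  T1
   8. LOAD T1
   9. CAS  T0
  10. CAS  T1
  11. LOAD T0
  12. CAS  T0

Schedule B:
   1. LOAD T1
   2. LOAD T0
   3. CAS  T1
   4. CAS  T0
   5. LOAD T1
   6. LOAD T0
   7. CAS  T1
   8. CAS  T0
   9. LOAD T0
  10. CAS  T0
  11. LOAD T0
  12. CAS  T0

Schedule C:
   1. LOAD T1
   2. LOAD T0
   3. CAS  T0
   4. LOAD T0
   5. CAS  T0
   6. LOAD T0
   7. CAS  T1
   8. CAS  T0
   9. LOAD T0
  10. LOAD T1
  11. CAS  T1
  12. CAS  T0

A

Run A:
step 1: T0 LOAD ⇒ load; ctr=1 reg=1
step 2: T0 CAS ⇒ ok; ctr=2 reg=1
step 3: T1 LOAD ⇒ load; ctr=2 reg=2
step 4: T0 LOAD ⇒ load; ctr=2 reg=2
step 5: T0 CAS ⇒ ok; ctr=3 reg=2
step 6: T0 LOAD ⇒ load; ctr=3 reg=3
step 7: T1 CAS ⇒ retry; ctr=3 reg=2
step 8: T1 LOAD ⇒ load; ctr=3 reg=3
step 9: T0 CAS ⇒ ok; ctr=4 reg=3
step 10: T1 CAS ⇒ retry; ctr=4 reg=3
step 11: T0 LOAD ⇒ load; ctr=4 reg=4
step 12: T0 CAS ⇒ ok; ctr=5 reg=4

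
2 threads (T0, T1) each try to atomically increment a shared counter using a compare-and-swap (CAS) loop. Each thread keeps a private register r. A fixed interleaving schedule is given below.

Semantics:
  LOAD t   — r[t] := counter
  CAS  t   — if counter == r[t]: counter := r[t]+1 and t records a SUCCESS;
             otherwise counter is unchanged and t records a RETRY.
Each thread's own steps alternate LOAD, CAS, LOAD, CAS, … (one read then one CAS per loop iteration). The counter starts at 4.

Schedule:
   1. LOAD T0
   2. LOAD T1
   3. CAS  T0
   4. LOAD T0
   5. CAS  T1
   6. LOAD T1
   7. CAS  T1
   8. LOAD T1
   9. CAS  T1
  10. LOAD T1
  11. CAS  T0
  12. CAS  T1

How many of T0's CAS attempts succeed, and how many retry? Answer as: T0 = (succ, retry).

step 1: T0 LOAD ⇒ load; ctr=4 reg=4
step 2: T1 LOAD ⇒ load; ctr=4 reg=4
step 3: T0 CAS ⇒ ok; ctr=5 reg=4
step 4: T0 LOAD ⇒ load; ctr=5 reg=5
step 5: T1 CAS ⇒ retry; ctr=5 reg=4
step 6: T1 LOAD ⇒ load; ctr=5 reg=5
step 7: T1 CAS ⇒ ok; ctr=6 reg=5
step 8: T1 LOAD ⇒ load; ctr=6 reg=6
step 9: T1 CAS ⇒ ok; ctr=7 reg=6
step 10: T1 LOAD ⇒ load; ctr=7 reg=7
step 11: T0 CAS ⇒ retry; ctr=7 reg=5
step 12: T1 CAS ⇒ ok; ctr=8 reg=7

T0 = (1, 1)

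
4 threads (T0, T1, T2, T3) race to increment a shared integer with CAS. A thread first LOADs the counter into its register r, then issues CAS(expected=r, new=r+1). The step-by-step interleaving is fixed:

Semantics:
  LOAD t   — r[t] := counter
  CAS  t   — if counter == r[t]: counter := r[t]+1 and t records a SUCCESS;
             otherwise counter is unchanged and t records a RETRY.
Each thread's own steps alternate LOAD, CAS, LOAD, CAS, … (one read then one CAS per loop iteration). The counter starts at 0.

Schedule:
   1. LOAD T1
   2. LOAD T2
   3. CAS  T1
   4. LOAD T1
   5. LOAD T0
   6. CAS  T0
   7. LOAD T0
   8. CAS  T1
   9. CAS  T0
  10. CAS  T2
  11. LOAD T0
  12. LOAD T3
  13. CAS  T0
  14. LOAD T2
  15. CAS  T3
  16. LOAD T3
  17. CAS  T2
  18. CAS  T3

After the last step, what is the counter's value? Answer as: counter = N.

counter = 5

   1) LOAD T1:  M=0  r_T1=0
   2) LOAD T2:  M=0  r_T2=0
   3) CAS  T1:  M=1  r_T1=0 ✓
   4) LOAD T1:  M=1  r_T1=1
   5) LOAD T0:  M=1  r_T0=1
   6) CAS  T0:  M=2  r_T0=1 ✓
   7) LOAD T0:  M=2  r_T0=2
   8) CAS  T1:  M=2  r_T1=1 ✗
   9) CAS  T0:  M=3  r_T0=2 ✓
  10) CAS  T2:  M=3  r_T2=0 ✗
  11) LOAD T0:  M=3  r_T0=3
  12) LOAD T3:  M=3  r_T3=3
  13) CAS  T0:  M=4  r_T0=3 ✓
  14) LOAD T2:  M=4  r_T2=4
  15) CAS  T3:  M=4  r_T3=3 ✗
  16) LOAD T3:  M=4  r_T3=4
  17) CAS  T2:  M=5  r_T2=4 ✓
  18) CAS  T3:  M=5  r_T3=4 ✗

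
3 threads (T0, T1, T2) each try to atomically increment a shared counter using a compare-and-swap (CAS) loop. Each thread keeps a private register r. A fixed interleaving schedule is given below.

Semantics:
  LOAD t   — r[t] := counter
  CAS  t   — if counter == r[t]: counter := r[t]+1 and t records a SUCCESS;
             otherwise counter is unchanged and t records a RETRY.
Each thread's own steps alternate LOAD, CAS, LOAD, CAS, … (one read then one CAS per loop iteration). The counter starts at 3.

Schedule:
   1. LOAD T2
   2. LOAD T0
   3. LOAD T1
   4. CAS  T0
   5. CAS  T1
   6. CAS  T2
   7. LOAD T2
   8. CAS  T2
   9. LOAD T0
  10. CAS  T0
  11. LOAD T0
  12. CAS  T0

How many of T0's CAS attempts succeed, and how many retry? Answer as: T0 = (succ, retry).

T0 = (3, 0)

[1] T2.load  rd  (counter 3, T2.r 3)
[2] T0.load  rd  (counter 3, T0.r 3)
[3] T1.load  rd  (counter 3, T1.r 3)
[4] T0.cas  hit  (counter 4, T0.r 3)
[5] T1.cas  miss  (counter 4, T1.r 3)
[6] T2.cas  miss  (counter 4, T2.r 3)
[7] T2.load  rd  (counter 4, T2.r 4)
[8] T2.cas  hit  (counter 5, T2.r 4)
[9] T0.load  rd  (counter 5, T0.r 5)
[10] T0.cas  hit  (counter 6, T0.r 5)
[11] T0.load  rd  (counter 6, T0.r 6)
[12] T0.cas  hit  (counter 7, T0.r 6)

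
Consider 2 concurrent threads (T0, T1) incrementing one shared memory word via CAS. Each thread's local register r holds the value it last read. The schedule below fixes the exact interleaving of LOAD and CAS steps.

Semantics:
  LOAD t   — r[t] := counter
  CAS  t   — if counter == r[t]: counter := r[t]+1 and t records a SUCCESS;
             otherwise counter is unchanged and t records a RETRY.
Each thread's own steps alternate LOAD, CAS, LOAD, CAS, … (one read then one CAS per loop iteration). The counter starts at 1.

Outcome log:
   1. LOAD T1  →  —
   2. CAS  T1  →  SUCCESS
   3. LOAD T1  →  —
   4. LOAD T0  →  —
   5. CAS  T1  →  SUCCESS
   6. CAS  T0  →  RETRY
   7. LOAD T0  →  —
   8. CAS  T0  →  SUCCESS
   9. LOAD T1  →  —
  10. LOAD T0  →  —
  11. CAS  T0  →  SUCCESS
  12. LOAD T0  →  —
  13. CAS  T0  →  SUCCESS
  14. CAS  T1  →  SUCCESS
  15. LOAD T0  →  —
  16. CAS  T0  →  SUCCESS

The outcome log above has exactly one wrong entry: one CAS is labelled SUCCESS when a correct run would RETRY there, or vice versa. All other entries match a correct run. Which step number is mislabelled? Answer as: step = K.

Correct run:
T1 LOAD — after: cnt=1, r=1 — load
T1 CAS — after: cnt=2, r=1 — ok
T1 LOAD — after: cnt=2, r=2 — load
T0 LOAD — after: cnt=2, r=2 — load
T1 CAS — after: cnt=3, r=2 — ok
T0 CAS — after: cnt=3, r=2 — retry
T0 LOAD — after: cnt=3, r=3 — load
T0 CAS — after: cnt=4, r=3 — ok
T1 LOAD — after: cnt=4, r=4 — load
T0 LOAD — after: cnt=4, r=4 — load
T0 CAS — after: cnt=5, r=4 — ok
T0 LOAD — after: cnt=5, r=5 — load
T0 CAS — after: cnt=6, r=5 — ok
T1 CAS — after: cnt=6, r=4 — retry
T0 LOAD — after: cnt=6, r=6 — load
T0 CAS — after: cnt=7, r=6 — ok
Log disagrees first at step 14.

step = 14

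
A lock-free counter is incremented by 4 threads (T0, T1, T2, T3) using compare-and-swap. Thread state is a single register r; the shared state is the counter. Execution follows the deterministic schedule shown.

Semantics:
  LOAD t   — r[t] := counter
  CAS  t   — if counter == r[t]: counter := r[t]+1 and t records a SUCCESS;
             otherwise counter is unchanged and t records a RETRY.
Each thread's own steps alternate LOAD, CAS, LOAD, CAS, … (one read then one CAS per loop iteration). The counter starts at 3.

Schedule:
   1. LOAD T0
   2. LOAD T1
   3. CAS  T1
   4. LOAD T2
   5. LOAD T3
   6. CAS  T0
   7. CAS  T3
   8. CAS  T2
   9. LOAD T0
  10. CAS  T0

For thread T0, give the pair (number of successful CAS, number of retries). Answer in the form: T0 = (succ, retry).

T0 LOAD — after: cnt=3, r=3 — load
T1 LOAD — after: cnt=3, r=3 — load
T1 CAS — after: cnt=4, r=3 — ok
T2 LOAD — after: cnt=4, r=4 — load
T3 LOAD — after: cnt=4, r=4 — load
T0 CAS — after: cnt=4, r=3 — retry
T3 CAS — after: cnt=5, r=4 — ok
T2 CAS — after: cnt=5, r=4 — retry
T0 LOAD — after: cnt=5, r=5 — load
T0 CAS — after: cnt=6, r=5 — ok

T0 = (1, 1)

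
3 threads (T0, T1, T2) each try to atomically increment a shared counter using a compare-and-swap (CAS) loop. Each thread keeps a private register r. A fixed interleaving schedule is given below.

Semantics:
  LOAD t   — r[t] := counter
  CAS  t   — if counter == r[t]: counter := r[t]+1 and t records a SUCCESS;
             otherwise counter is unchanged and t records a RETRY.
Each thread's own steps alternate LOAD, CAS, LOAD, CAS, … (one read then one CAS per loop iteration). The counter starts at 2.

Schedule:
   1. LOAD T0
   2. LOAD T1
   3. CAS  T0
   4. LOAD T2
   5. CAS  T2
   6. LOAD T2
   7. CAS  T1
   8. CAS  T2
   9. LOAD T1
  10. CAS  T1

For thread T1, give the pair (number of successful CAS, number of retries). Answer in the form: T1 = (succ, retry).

T1 = (1, 1)

step 1: T0 LOAD ⇒ load; ctr=2 reg=2
step 2: T1 LOAD ⇒ load; ctr=2 reg=2
step 3: T0 CAS ⇒ ok; ctr=3 reg=2
step 4: T2 LOAD ⇒ load; ctr=3 reg=3
step 5: T2 CAS ⇒ ok; ctr=4 reg=3
step 6: T2 LOAD ⇒ load; ctr=4 reg=4
step 7: T1 CAS ⇒ retry; ctr=4 reg=2
step 8: T2 CAS ⇒ ok; ctr=5 reg=4
step 9: T1 LOAD ⇒ load; ctr=5 reg=5
step 10: T1 CAS ⇒ ok; ctr=6 reg=5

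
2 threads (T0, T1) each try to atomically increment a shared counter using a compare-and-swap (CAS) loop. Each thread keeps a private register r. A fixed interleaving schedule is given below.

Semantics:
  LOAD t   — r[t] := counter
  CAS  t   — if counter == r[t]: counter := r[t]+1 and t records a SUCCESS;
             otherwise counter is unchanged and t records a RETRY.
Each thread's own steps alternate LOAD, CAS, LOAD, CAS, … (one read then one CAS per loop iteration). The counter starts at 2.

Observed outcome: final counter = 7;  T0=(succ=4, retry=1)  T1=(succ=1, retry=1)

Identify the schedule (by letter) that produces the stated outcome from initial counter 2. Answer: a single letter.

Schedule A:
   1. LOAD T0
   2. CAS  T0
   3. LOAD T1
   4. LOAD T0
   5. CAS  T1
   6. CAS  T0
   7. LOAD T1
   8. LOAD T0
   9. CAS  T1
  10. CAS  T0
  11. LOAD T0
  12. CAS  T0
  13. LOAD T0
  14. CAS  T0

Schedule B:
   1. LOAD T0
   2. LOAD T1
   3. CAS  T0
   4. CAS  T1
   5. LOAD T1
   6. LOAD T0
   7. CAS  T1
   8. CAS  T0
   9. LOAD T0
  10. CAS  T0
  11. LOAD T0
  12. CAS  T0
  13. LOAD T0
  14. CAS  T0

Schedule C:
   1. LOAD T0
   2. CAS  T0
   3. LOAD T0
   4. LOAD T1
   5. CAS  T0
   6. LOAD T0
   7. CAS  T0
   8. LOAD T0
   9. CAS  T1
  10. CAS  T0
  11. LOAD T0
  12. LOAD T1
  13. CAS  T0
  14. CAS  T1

Run B:
1. LOAD T0 → mem=2 r[T0]=2 [LOAD]
2. LOAD T1 → mem=2 r[T1]=2 [LOAD]
3. CAS T0 → mem=3 r[T0]=2 [OK]
4. CAS T1 → mem=3 r[T1]=2 [RETRY]
5. LOAD T1 → mem=3 r[T1]=3 [LOAD]
6. LOAD T0 → mem=3 r[T0]=3 [LOAD]
7. CAS T1 → mem=4 r[T1]=3 [OK]
8. CAS T0 → mem=4 r[T0]=3 [RETRY]
9. LOAD T0 → mem=4 r[T0]=4 [LOAD]
10. CAS T0 → mem=5 r[T0]=4 [OK]
11. LOAD T0 → mem=5 r[T0]=5 [LOAD]
12. CAS T0 → mem=6 r[T0]=5 [OK]
13. LOAD T0 → mem=6 r[T0]=6 [LOAD]
14. CAS T0 → mem=7 r[T0]=6 [OK]

B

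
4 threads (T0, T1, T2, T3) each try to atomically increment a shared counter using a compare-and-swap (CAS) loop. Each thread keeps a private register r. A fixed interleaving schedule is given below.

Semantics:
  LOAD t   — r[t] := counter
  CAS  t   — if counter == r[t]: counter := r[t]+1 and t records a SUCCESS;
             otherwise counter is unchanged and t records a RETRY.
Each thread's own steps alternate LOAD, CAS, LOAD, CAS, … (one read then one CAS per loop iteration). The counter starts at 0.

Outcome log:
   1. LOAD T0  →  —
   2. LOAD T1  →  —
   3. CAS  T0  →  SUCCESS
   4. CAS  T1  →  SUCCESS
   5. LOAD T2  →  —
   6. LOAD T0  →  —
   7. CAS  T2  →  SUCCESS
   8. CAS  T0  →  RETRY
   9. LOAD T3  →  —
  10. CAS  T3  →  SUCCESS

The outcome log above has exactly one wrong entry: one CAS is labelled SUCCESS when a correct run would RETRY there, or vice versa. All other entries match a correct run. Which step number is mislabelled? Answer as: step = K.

Correct run:
[1] T0.load  rd  (counter 0, T0.r 0)
[2] T1.load  rd  (counter 0, T1.r 0)
[3] T0.cas  hit  (counter 1, T0.r 0)
[4] T1.cas  miss  (counter 1, T1.r 0)
[5] T2.load  rd  (counter 1, T2.r 1)
[6] T0.load  rd  (counter 1, T0.r 1)
[7] T2.cas  hit  (counter 2, T2.r 1)
[8] T0.cas  miss  (counter 2, T0.r 1)
[9] T3.load  rd  (counter 2, T3.r 2)
[10] T3.cas  hit  (counter 3, T3.r 2)
Log disagrees first at step 4.

step = 4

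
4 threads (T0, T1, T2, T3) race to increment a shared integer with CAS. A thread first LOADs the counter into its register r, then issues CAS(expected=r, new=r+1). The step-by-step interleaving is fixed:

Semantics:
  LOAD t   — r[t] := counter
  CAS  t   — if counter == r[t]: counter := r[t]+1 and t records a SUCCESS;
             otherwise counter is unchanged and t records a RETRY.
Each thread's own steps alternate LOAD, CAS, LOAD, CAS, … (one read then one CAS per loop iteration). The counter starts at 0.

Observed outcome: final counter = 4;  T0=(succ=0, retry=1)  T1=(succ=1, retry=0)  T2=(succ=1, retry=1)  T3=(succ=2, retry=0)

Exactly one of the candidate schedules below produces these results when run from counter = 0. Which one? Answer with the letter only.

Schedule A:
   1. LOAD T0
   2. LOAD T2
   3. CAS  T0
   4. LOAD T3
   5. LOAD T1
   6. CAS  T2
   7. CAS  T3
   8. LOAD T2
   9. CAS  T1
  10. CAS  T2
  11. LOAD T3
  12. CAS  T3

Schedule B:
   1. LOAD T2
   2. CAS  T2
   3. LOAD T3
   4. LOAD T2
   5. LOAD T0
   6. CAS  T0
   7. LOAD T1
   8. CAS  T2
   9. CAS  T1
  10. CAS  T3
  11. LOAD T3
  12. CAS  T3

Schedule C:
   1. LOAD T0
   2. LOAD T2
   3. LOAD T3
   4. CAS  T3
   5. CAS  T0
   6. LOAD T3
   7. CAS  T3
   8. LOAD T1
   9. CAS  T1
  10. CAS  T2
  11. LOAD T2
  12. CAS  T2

C

Run C:
[1] T0.load  rd  (counter 0, T0.r 0)
[2] T2.load  rd  (counter 0, T2.r 0)
[3] T3.load  rd  (counter 0, T3.r 0)
[4] T3.cas  hit  (counter 1, T3.r 0)
[5] T0.cas  miss  (counter 1, T0.r 0)
[6] T3.load  rd  (counter 1, T3.r 1)
[7] T3.cas  hit  (counter 2, T3.r 1)
[8] T1.load  rd  (counter 2, T1.r 2)
[9] T1.cas  hit  (counter 3, T1.r 2)
[10] T2.cas  miss  (counter 3, T2.r 0)
[11] T2.load  rd  (counter 3, T2.r 3)
[12] T2.cas  hit  (counter 4, T2.r 3)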